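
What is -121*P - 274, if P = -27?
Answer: 2993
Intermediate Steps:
-121*P - 274 = -121*(-27) - 274 = 3267 - 274 = 2993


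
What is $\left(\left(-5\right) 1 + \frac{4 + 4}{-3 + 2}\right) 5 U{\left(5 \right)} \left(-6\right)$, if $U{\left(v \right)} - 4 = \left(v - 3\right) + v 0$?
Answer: $2340$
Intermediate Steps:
$U{\left(v \right)} = 1 + v$ ($U{\left(v \right)} = 4 + \left(\left(v - 3\right) + v 0\right) = 4 + \left(\left(-3 + v\right) + 0\right) = 4 + \left(-3 + v\right) = 1 + v$)
$\left(\left(-5\right) 1 + \frac{4 + 4}{-3 + 2}\right) 5 U{\left(5 \right)} \left(-6\right) = \left(\left(-5\right) 1 + \frac{4 + 4}{-3 + 2}\right) 5 \left(1 + 5\right) \left(-6\right) = \left(-5 + \frac{8}{-1}\right) 5 \cdot 6 \left(-6\right) = \left(-5 + 8 \left(-1\right)\right) 30 \left(-6\right) = \left(-5 - 8\right) \left(-180\right) = \left(-13\right) \left(-180\right) = 2340$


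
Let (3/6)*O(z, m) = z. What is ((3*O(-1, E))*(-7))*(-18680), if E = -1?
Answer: -784560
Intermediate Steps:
O(z, m) = 2*z
((3*O(-1, E))*(-7))*(-18680) = ((3*(2*(-1)))*(-7))*(-18680) = ((3*(-2))*(-7))*(-18680) = -6*(-7)*(-18680) = 42*(-18680) = -784560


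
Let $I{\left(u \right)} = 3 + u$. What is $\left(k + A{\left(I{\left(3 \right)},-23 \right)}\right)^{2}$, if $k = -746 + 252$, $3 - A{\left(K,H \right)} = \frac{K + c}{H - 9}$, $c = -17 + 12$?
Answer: $\frac{246835521}{1024} \approx 2.4105 \cdot 10^{5}$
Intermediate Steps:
$c = -5$
$A{\left(K,H \right)} = 3 - \frac{-5 + K}{-9 + H}$ ($A{\left(K,H \right)} = 3 - \frac{K - 5}{H - 9} = 3 - \frac{-5 + K}{-9 + H}$)
$k = -494$
$\left(k + A{\left(I{\left(3 \right)},-23 \right)}\right)^{2} = \left(-494 + \frac{-22 - \left(3 + 3\right) + 3 \left(-23\right)}{-9 - 23}\right)^{2} = \left(-494 + \frac{-22 - 6 - 69}{-32}\right)^{2} = \left(-494 - \frac{-22 - 6 - 69}{32}\right)^{2} = \left(-494 - - \frac{97}{32}\right)^{2} = \left(-494 + \frac{97}{32}\right)^{2} = \left(- \frac{15711}{32}\right)^{2} = \frac{246835521}{1024}$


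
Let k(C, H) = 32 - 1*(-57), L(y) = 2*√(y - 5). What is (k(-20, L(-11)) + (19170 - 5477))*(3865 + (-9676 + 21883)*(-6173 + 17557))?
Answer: 1915261841046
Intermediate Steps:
L(y) = 2*√(-5 + y)
k(C, H) = 89 (k(C, H) = 32 + 57 = 89)
(k(-20, L(-11)) + (19170 - 5477))*(3865 + (-9676 + 21883)*(-6173 + 17557)) = (89 + (19170 - 5477))*(3865 + (-9676 + 21883)*(-6173 + 17557)) = (89 + 13693)*(3865 + 12207*11384) = 13782*(3865 + 138964488) = 13782*138968353 = 1915261841046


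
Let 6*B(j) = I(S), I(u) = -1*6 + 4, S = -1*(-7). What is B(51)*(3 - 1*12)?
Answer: 3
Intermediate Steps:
S = 7
I(u) = -2 (I(u) = -6 + 4 = -2)
B(j) = -⅓ (B(j) = (⅙)*(-2) = -⅓)
B(51)*(3 - 1*12) = -(3 - 1*12)/3 = -(3 - 12)/3 = -⅓*(-9) = 3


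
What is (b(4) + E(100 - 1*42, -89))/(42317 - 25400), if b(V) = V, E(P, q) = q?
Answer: -85/16917 ≈ -0.0050245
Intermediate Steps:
(b(4) + E(100 - 1*42, -89))/(42317 - 25400) = (4 - 89)/(42317 - 25400) = -85/16917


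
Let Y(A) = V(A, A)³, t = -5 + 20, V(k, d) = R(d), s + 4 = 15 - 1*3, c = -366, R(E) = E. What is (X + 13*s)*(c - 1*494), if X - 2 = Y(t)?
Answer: -2993660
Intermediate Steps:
s = 8 (s = -4 + (15 - 1*3) = -4 + (15 - 3) = -4 + 12 = 8)
V(k, d) = d
t = 15
Y(A) = A³
X = 3377 (X = 2 + 15³ = 2 + 3375 = 3377)
(X + 13*s)*(c - 1*494) = (3377 + 13*8)*(-366 - 1*494) = (3377 + 104)*(-366 - 494) = 3481*(-860) = -2993660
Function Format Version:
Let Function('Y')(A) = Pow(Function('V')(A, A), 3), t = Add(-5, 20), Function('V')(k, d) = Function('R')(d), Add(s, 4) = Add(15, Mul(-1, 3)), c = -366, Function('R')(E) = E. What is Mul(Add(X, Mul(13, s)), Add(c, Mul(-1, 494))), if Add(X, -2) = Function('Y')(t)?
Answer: -2993660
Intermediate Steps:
s = 8 (s = Add(-4, Add(15, Mul(-1, 3))) = Add(-4, Add(15, -3)) = Add(-4, 12) = 8)
Function('V')(k, d) = d
t = 15
Function('Y')(A) = Pow(A, 3)
X = 3377 (X = Add(2, Pow(15, 3)) = Add(2, 3375) = 3377)
Mul(Add(X, Mul(13, s)), Add(c, Mul(-1, 494))) = Mul(Add(3377, Mul(13, 8)), Add(-366, Mul(-1, 494))) = Mul(Add(3377, 104), Add(-366, -494)) = Mul(3481, -860) = -2993660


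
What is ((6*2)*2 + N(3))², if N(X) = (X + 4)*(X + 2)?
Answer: 3481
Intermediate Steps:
N(X) = (2 + X)*(4 + X) (N(X) = (4 + X)*(2 + X) = (2 + X)*(4 + X))
((6*2)*2 + N(3))² = ((6*2)*2 + (8 + 3² + 6*3))² = (12*2 + (8 + 9 + 18))² = (24 + 35)² = 59² = 3481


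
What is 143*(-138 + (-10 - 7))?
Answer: -22165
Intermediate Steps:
143*(-138 + (-10 - 7)) = 143*(-138 - 17) = 143*(-155) = -22165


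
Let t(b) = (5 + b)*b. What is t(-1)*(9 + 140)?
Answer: -596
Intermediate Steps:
t(b) = b*(5 + b)
t(-1)*(9 + 140) = (-(5 - 1))*(9 + 140) = -1*4*149 = -4*149 = -596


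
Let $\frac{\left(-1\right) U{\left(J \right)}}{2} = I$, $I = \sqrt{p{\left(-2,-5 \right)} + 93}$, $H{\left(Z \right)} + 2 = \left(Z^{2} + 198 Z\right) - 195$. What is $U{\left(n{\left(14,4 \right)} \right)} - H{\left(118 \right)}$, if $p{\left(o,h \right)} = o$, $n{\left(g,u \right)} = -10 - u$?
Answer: $-37091 - 2 \sqrt{91} \approx -37110.0$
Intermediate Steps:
$H{\left(Z \right)} = -197 + Z^{2} + 198 Z$ ($H{\left(Z \right)} = -2 - \left(195 - Z^{2} - 198 Z\right) = -2 + \left(-195 + Z^{2} + 198 Z\right) = -197 + Z^{2} + 198 Z$)
$I = \sqrt{91}$ ($I = \sqrt{-2 + 93} = \sqrt{91} \approx 9.5394$)
$U{\left(J \right)} = - 2 \sqrt{91}$
$U{\left(n{\left(14,4 \right)} \right)} - H{\left(118 \right)} = - 2 \sqrt{91} - \left(-197 + 118^{2} + 198 \cdot 118\right) = - 2 \sqrt{91} - \left(-197 + 13924 + 23364\right) = - 2 \sqrt{91} - 37091 = -37091 - 2 \sqrt{91}$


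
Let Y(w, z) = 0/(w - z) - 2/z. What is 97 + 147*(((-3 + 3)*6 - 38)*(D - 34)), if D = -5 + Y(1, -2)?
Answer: 212365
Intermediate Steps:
Y(w, z) = -2/z (Y(w, z) = 0 - 2/z = -2/z)
D = -4 (D = -5 - 2/(-2) = -5 - 2*(-½) = -5 + 1 = -4)
97 + 147*(((-3 + 3)*6 - 38)*(D - 34)) = 97 + 147*(((-3 + 3)*6 - 38)*(-4 - 34)) = 97 + 147*((0*6 - 38)*(-38)) = 97 + 147*((0 - 38)*(-38)) = 97 + 147*(-38*(-38)) = 97 + 147*1444 = 97 + 212268 = 212365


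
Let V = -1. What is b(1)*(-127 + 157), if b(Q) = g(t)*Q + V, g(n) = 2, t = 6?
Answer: 30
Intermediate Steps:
b(Q) = -1 + 2*Q (b(Q) = 2*Q - 1 = -1 + 2*Q)
b(1)*(-127 + 157) = (-1 + 2*1)*(-127 + 157) = (-1 + 2)*30 = 1*30 = 30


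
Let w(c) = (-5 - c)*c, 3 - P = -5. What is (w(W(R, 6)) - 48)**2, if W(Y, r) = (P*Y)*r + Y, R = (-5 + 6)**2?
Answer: 7257636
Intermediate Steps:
P = 8 (P = 3 - 1*(-5) = 3 + 5 = 8)
R = 1 (R = 1**2 = 1)
W(Y, r) = Y + 8*Y*r (W(Y, r) = (8*Y)*r + Y = 8*Y*r + Y = Y + 8*Y*r)
w(c) = c*(-5 - c)
(w(W(R, 6)) - 48)**2 = (-1*(1 + 8*6)*(5 + 1*(1 + 8*6)) - 48)**2 = (-1*(1 + 48)*(5 + 1*(1 + 48)) - 48)**2 = (-1*49*(5 + 1*49) - 48)**2 = (-1*49*(5 + 49) - 48)**2 = (-1*49*54 - 48)**2 = (-2646 - 48)**2 = (-2694)**2 = 7257636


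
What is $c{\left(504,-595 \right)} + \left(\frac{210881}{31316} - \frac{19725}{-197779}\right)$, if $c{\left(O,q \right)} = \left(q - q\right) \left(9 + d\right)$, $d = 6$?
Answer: $\frac{42325541399}{6193647164} \approx 6.8337$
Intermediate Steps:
$c{\left(O,q \right)} = 0$ ($c{\left(O,q \right)} = \left(q - q\right) \left(9 + 6\right) = 0 \cdot 15 = 0$)
$c{\left(504,-595 \right)} + \left(\frac{210881}{31316} - \frac{19725}{-197779}\right) = 0 + \left(\frac{210881}{31316} - \frac{19725}{-197779}\right) = 0 + \left(210881 \cdot \frac{1}{31316} - - \frac{19725}{197779}\right) = 0 + \left(\frac{210881}{31316} + \frac{19725}{197779}\right) = 0 + \frac{42325541399}{6193647164} = \frac{42325541399}{6193647164}$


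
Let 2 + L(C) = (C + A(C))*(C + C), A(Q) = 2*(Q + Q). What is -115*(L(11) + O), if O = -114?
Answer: -125810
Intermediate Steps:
A(Q) = 4*Q (A(Q) = 2*(2*Q) = 4*Q)
L(C) = -2 + 10*C**2 (L(C) = -2 + (C + 4*C)*(C + C) = -2 + (5*C)*(2*C) = -2 + 10*C**2)
-115*(L(11) + O) = -115*((-2 + 10*11**2) - 114) = -115*((-2 + 10*121) - 114) = -115*((-2 + 1210) - 114) = -115*(1208 - 114) = -115*1094 = -125810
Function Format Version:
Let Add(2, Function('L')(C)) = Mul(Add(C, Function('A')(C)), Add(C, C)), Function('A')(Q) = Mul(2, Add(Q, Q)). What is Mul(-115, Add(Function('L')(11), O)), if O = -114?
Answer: -125810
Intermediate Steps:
Function('A')(Q) = Mul(4, Q) (Function('A')(Q) = Mul(2, Mul(2, Q)) = Mul(4, Q))
Function('L')(C) = Add(-2, Mul(10, Pow(C, 2))) (Function('L')(C) = Add(-2, Mul(Add(C, Mul(4, C)), Add(C, C))) = Add(-2, Mul(Mul(5, C), Mul(2, C))) = Add(-2, Mul(10, Pow(C, 2))))
Mul(-115, Add(Function('L')(11), O)) = Mul(-115, Add(Add(-2, Mul(10, Pow(11, 2))), -114)) = Mul(-115, Add(Add(-2, Mul(10, 121)), -114)) = Mul(-115, Add(Add(-2, 1210), -114)) = Mul(-115, Add(1208, -114)) = Mul(-115, 1094) = -125810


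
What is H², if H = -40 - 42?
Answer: 6724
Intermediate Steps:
H = -82
H² = (-82)² = 6724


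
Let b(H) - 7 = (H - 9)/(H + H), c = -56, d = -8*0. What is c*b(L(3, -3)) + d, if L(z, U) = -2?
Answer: -546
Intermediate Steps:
d = 0
b(H) = 7 + (-9 + H)/(2*H) (b(H) = 7 + (H - 9)/(H + H) = 7 + (-9 + H)/((2*H)) = 7 + (-9 + H)*(1/(2*H)) = 7 + (-9 + H)/(2*H))
c*b(L(3, -3)) + d = -84*(-3 + 5*(-2))/(-2) + 0 = -84*(-1)*(-3 - 10)/2 + 0 = -84*(-1)*(-13)/2 + 0 = -56*39/4 + 0 = -546 + 0 = -546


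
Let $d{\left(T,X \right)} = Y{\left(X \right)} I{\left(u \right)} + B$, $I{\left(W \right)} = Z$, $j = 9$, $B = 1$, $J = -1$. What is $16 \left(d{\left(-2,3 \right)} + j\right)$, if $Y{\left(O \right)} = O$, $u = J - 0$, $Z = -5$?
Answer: $-80$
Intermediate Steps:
$u = -1$ ($u = -1 - 0 = -1 + 0 = -1$)
$I{\left(W \right)} = -5$
$d{\left(T,X \right)} = 1 - 5 X$ ($d{\left(T,X \right)} = X \left(-5\right) + 1 = - 5 X + 1 = 1 - 5 X$)
$16 \left(d{\left(-2,3 \right)} + j\right) = 16 \left(\left(1 - 15\right) + 9\right) = 16 \left(-14 + 9\right) = 16 \left(-5\right) = -80$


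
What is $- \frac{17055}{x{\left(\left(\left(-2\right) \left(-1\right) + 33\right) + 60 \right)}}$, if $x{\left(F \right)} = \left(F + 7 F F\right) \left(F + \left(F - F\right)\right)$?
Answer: $- \frac{379}{133570} \approx -0.0028375$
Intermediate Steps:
$x{\left(F \right)} = F \left(F + 7 F^{2}\right)$ ($x{\left(F \right)} = \left(F + 7 F^{2}\right) \left(F + 0\right) = \left(F + 7 F^{2}\right) F = F \left(F + 7 F^{2}\right)$)
$- \frac{17055}{x{\left(\left(\left(-2\right) \left(-1\right) + 33\right) + 60 \right)}} = - \frac{17055}{\left(\left(\left(-2\right) \left(-1\right) + 33\right) + 60\right)^{2} \left(1 + 7 \left(\left(\left(-2\right) \left(-1\right) + 33\right) + 60\right)\right)} = - \frac{17055}{\left(\left(2 + 33\right) + 60\right)^{2} \left(1 + 7 \left(\left(2 + 33\right) + 60\right)\right)} = - \frac{17055}{\left(35 + 60\right)^{2} \left(1 + 7 \left(35 + 60\right)\right)} = - \frac{17055}{95^{2} \left(1 + 7 \cdot 95\right)} = - \frac{17055}{9025 \left(1 + 665\right)} = - \frac{17055}{9025 \cdot 666} = - \frac{17055}{6010650} = \left(-17055\right) \frac{1}{6010650} = - \frac{379}{133570}$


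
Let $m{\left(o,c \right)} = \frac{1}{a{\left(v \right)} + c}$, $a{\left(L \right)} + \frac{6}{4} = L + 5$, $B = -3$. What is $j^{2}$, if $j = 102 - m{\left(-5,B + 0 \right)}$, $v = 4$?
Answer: $\frac{839056}{81} \approx 10359.0$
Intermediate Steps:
$a{\left(L \right)} = \frac{7}{2} + L$ ($a{\left(L \right)} = - \frac{3}{2} + \left(L + 5\right) = - \frac{3}{2} + \left(5 + L\right) = \frac{7}{2} + L$)
$m{\left(o,c \right)} = \frac{1}{\frac{15}{2} + c}$ ($m{\left(o,c \right)} = \frac{1}{\left(\frac{7}{2} + 4\right) + c} = \frac{1}{\frac{15}{2} + c}$)
$j = \frac{916}{9}$ ($j = 102 - \frac{2}{15 + 2 \left(-3 + 0\right)} = 102 - \frac{2}{15 + 2 \left(-3\right)} = 102 - \frac{2}{15 - 6} = 102 - \frac{2}{9} = \frac{916}{9} \approx 101.78$)
$j^{2} = \left(\frac{916}{9}\right)^{2} = \frac{839056}{81}$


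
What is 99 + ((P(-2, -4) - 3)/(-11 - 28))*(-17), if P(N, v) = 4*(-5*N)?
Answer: 4490/39 ≈ 115.13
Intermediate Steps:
P(N, v) = -20*N
99 + ((P(-2, -4) - 3)/(-11 - 28))*(-17) = 99 + ((-20*(-2) - 3)/(-11 - 28))*(-17) = 99 + ((40 - 3)/(-39))*(-17) = 99 + (37*(-1/39))*(-17) = 99 - 37/39*(-17) = 99 + 629/39 = 4490/39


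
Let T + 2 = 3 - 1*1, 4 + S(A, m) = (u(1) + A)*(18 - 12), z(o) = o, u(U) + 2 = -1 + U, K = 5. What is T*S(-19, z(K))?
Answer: 0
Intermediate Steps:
u(U) = -3 + U (u(U) = -2 + (-1 + U) = -3 + U)
S(A, m) = -16 + 6*A (S(A, m) = -4 + ((-3 + 1) + A)*(18 - 12) = -4 + (-2 + A)*6 = -4 + (-12 + 6*A) = -16 + 6*A)
T = 0 (T = -2 + (3 - 1*1) = -2 + (3 - 1) = -2 + 2 = 0)
T*S(-19, z(K)) = 0*(-16 + 6*(-19)) = 0*(-16 - 114) = 0*(-130) = 0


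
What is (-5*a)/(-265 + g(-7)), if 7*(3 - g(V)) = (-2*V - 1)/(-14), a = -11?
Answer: -490/2333 ≈ -0.21003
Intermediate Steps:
g(V) = 293/98 - V/49 (g(V) = 3 - (-2*V - 1)/(7*(-14)) = 3 - (-1 - 2*V)*(-1)/(7*14) = 3 - (1/14 + V/7)/7 = 3 + (-1/98 - V/49) = 293/98 - V/49)
(-5*a)/(-265 + g(-7)) = (-5*(-11))/(-265 + (293/98 - 1/49*(-7))) = 55/(-265 + (293/98 + ⅐)) = 55/(-265 + 307/98) = 55/(-25663/98) = -98/25663*55 = -490/2333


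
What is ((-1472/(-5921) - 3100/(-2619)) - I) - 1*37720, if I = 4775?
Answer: -658951961737/15507099 ≈ -42494.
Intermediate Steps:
((-1472/(-5921) - 3100/(-2619)) - I) - 1*37720 = ((-1472/(-5921) - 3100/(-2619)) - 1*4775) - 1*37720 = ((-1472*(-1/5921) - 3100*(-1/2619)) - 4775) - 37720 = ((1472/5921 + 3100/2619) - 4775) - 37720 = (22210268/15507099 - 4775) - 37720 = -74024187457/15507099 - 37720 = -658951961737/15507099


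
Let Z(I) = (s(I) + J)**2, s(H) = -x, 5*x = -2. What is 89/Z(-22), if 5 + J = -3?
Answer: 2225/1444 ≈ 1.5409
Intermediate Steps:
x = -2/5 (x = (1/5)*(-2) = -2/5 ≈ -0.40000)
J = -8 (J = -5 - 3 = -8)
s(H) = 2/5 (s(H) = -1*(-2/5) = 2/5)
Z(I) = 1444/25 (Z(I) = (2/5 - 8)**2 = (-38/5)**2 = 1444/25)
89/Z(-22) = 89/(1444/25) = 89*(25/1444) = 2225/1444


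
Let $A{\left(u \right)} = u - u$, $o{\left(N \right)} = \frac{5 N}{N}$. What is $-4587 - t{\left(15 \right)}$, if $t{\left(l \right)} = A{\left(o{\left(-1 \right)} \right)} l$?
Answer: $-4587$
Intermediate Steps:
$o{\left(N \right)} = 5$
$A{\left(u \right)} = 0$
$t{\left(l \right)} = 0$ ($t{\left(l \right)} = 0 l = 0$)
$-4587 - t{\left(15 \right)} = -4587 - 0 = -4587 + 0 = -4587$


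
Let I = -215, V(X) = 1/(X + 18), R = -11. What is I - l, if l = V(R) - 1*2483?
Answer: 15875/7 ≈ 2267.9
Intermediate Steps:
V(X) = 1/(18 + X)
l = -17380/7 (l = 1/(18 - 11) - 1*2483 = 1/7 - 2483 = ⅐ - 2483 = -17380/7 ≈ -2482.9)
I - l = -215 - 1*(-17380/7) = -215 + 17380/7 = 15875/7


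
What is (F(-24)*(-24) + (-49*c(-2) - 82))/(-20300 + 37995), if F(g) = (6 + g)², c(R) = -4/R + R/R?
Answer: -1601/3539 ≈ -0.45239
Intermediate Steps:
c(R) = 1 - 4/R (c(R) = -4/R + 1 = 1 - 4/R)
(F(-24)*(-24) + (-49*c(-2) - 82))/(-20300 + 37995) = ((6 - 24)²*(-24) + (-49*(-4 - 2)/(-2) - 82))/(-20300 + 37995) = ((-18)²*(-24) + (-(-49)*(-6)/2 - 82))/17695 = (324*(-24) + (-49*3 - 82))*(1/17695) = (-7776 + (-147 - 82))*(1/17695) = (-7776 - 229)*(1/17695) = -8005*1/17695 = -1601/3539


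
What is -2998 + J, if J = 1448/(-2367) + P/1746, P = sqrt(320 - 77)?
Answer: -7097714/2367 + sqrt(3)/194 ≈ -2998.6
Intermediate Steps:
P = 9*sqrt(3) (P = sqrt(243) = 9*sqrt(3) ≈ 15.588)
J = -1448/2367 + sqrt(3)/194 (J = 1448/(-2367) + (9*sqrt(3))/1746 = 1448*(-1/2367) + (9*sqrt(3))*(1/1746) = -1448/2367 + sqrt(3)/194 ≈ -0.60282)
-2998 + J = -2998 + (-1448/2367 + sqrt(3)/194) = -7097714/2367 + sqrt(3)/194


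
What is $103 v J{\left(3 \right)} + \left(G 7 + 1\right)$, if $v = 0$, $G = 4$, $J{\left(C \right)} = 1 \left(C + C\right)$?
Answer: $29$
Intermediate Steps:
$J{\left(C \right)} = 2 C$ ($J{\left(C \right)} = 1 \cdot 2 C = 2 C$)
$103 v J{\left(3 \right)} + \left(G 7 + 1\right) = 103 \cdot 0 \cdot 2 \cdot 3 + \left(4 \cdot 7 + 1\right) = 103 \cdot 0 \cdot 6 + \left(28 + 1\right) = 103 \cdot 0 + 29 = 0 + 29 = 29$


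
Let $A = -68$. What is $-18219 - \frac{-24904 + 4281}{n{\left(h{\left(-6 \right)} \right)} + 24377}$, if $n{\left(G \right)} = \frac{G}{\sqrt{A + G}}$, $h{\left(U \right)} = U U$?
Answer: $- \frac{21651844966499}{1188476339} + \frac{185607 i \sqrt{2}}{1188476339} \approx -18218.0 + 0.00022086 i$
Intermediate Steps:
$h{\left(U \right)} = U^{2}$
$n{\left(G \right)} = \frac{G}{\sqrt{-68 + G}}$
$-18219 - \frac{-24904 + 4281}{n{\left(h{\left(-6 \right)} \right)} + 24377} = -18219 - \frac{-24904 + 4281}{\frac{\left(-6\right)^{2}}{\sqrt{-68 + \left(-6\right)^{2}}} + 24377} = -18219 - - \frac{20623}{\frac{36}{\sqrt{-68 + 36}} + 24377} = -18219 - - \frac{20623}{\frac{36}{4 i \sqrt{2}} + 24377} = -18219 - - \frac{20623}{36 \left(- \frac{i \sqrt{2}}{8}\right) + 24377} = -18219 - - \frac{20623}{- \frac{9 i \sqrt{2}}{2} + 24377} = -18219 - - \frac{20623}{24377 - \frac{9 i \sqrt{2}}{2}} = -18219 + \frac{20623}{24377 - \frac{9 i \sqrt{2}}{2}}$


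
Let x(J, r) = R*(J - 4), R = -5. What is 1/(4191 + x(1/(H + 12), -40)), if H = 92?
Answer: 104/437939 ≈ 0.00023748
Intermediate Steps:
x(J, r) = 20 - 5*J (x(J, r) = -5*(J - 4) = -5*(-4 + J) = 20 - 5*J)
1/(4191 + x(1/(H + 12), -40)) = 1/(4191 + (20 - 5/(92 + 12))) = 1/(4191 + (20 - 5/104)) = 1/(4191 + 2075/104) = 1/(437939/104) = 104/437939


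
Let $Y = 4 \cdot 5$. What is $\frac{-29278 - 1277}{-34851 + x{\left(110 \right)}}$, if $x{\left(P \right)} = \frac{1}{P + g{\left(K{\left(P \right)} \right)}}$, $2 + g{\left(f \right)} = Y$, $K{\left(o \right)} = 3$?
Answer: $\frac{3911040}{4460927} \approx 0.87673$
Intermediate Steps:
$Y = 20$
$g{\left(f \right)} = 18$ ($g{\left(f \right)} = -2 + 20 = 18$)
$x{\left(P \right)} = \frac{1}{18 + P}$ ($x{\left(P \right)} = \frac{1}{P + 18} = \frac{1}{18 + P}$)
$\frac{-29278 - 1277}{-34851 + x{\left(110 \right)}} = \frac{-29278 - 1277}{-34851 + \frac{1}{18 + 110}} = - \frac{30555}{-34851 + \frac{1}{128}} = - \frac{30555}{- \frac{4460927}{128}} = \left(-30555\right) \left(- \frac{128}{4460927}\right) = \frac{3911040}{4460927}$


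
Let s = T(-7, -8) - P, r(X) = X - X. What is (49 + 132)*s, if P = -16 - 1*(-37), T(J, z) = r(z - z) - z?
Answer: -2353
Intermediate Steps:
r(X) = 0
T(J, z) = -z (T(J, z) = 0 - z = -z)
P = 21 (P = -16 + 37 = 21)
s = -13 (s = -1*(-8) - 1*21 = 8 - 21 = -13)
(49 + 132)*s = (49 + 132)*(-13) = 181*(-13) = -2353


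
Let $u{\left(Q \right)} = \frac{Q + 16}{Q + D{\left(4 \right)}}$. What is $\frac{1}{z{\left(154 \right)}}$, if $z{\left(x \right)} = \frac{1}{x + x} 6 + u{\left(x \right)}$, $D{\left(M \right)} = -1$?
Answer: $\frac{1386}{1567} \approx 0.88449$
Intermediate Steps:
$u{\left(Q \right)} = \frac{16 + Q}{-1 + Q}$ ($u{\left(Q \right)} = \frac{Q + 16}{Q - 1} = \frac{16 + Q}{-1 + Q}$)
$z{\left(x \right)} = \frac{3}{x} + \frac{16 + x}{-1 + x}$ ($z{\left(x \right)} = \frac{1}{x + x} 6 + \frac{16 + x}{-1 + x} = \frac{1}{2 x} 6 + \frac{16 + x}{-1 + x} = \frac{3}{x} + \frac{16 + x}{-1 + x}$)
$\frac{1}{z{\left(154 \right)}} = \frac{1}{\frac{1}{154} \frac{1}{-1 + 154} \left(-3 + 154^{2} + 19 \cdot 154\right)} = \frac{1}{\frac{1}{154} \cdot \frac{1}{153} \left(-3 + 23716 + 2926\right)} = \frac{1}{\frac{1}{154} \cdot \frac{1}{153} \cdot 26639} = \frac{1}{\frac{1567}{1386}} = \frac{1386}{1567}$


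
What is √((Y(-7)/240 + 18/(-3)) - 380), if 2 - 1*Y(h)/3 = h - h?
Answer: I*√154390/20 ≈ 19.646*I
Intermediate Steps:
Y(h) = 6 (Y(h) = 6 - 3*(h - h) = 6 - 3*0 = 6 + 0 = 6)
√((Y(-7)/240 + 18/(-3)) - 380) = √((6/240 + 18/(-3)) - 380) = √((6*(1/240) + 18*(-⅓)) - 380) = √((1/40 - 6) - 380) = √(-239/40 - 380) = √(-15439/40) = I*√154390/20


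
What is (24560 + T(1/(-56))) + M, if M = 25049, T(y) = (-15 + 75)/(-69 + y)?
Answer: 38347085/773 ≈ 49608.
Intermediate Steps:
T(y) = 60/(-69 + y)
(24560 + T(1/(-56))) + M = (24560 + 60/(-69 + 1/(-56))) + 25049 = (24560 + 60/(-69 - 1/56)) + 25049 = (24560 + 60/(-3865/56)) + 25049 = (24560 + 60*(-56/3865)) + 25049 = (24560 - 672/773) + 25049 = 18984208/773 + 25049 = 38347085/773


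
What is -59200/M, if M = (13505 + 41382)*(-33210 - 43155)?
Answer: 11840/838289151 ≈ 1.4124e-5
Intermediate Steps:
M = -4191445755 (M = 54887*(-76365) = -4191445755)
-59200/M = -59200/(-4191445755) = -59200*(-1/4191445755) = 11840/838289151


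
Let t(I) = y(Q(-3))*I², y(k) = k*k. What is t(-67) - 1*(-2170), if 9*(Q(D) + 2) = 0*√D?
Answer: 20126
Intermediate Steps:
Q(D) = -2 (Q(D) = -2 + (0*√D)/9 = -2 + (⅑)*0 = -2 + 0 = -2)
y(k) = k²
t(I) = 4*I² (t(I) = (-2)²*I² = 4*I²)
t(-67) - 1*(-2170) = 4*(-67)² - 1*(-2170) = 4*4489 + 2170 = 17956 + 2170 = 20126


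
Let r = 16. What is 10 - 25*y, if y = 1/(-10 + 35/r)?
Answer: 66/5 ≈ 13.200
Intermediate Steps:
y = -16/125 (y = 1/(-10 + 35/16) = 1/(-125/16) = -16/125 ≈ -0.12800)
10 - 25*y = 10 - 25*(-16/125) = 10 + 16/5 = 66/5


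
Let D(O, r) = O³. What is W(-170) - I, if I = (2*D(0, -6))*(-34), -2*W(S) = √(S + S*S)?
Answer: -13*√170/2 ≈ -84.750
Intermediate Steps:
W(S) = -√(S + S²)/2 (W(S) = -√(S + S*S)/2 = -√(S + S²)/2)
I = 0 (I = (2*0³)*(-34) = (2*0)*(-34) = 0*(-34) = 0)
W(-170) - I = -13*√170/2 - 1*0 = -13*√170/2 + 0 = -13*√170/2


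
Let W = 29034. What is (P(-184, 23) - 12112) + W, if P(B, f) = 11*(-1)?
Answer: 16911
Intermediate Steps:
P(B, f) = -11
(P(-184, 23) - 12112) + W = (-11 - 12112) + 29034 = -12123 + 29034 = 16911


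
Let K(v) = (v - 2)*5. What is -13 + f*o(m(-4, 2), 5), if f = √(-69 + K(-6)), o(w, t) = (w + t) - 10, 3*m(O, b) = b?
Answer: -13 - 13*I*√109/3 ≈ -13.0 - 45.241*I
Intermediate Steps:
m(O, b) = b/3
o(w, t) = -10 + t + w (o(w, t) = (t + w) - 10 = -10 + t + w)
K(v) = -10 + 5*v (K(v) = (-2 + v)*5 = -10 + 5*v)
f = I*√109 (f = √(-69 + (-10 + 5*(-6))) = √(-69 + (-10 - 30)) = √(-69 - 40) = √(-109) = I*√109 ≈ 10.44*I)
-13 + f*o(m(-4, 2), 5) = -13 + (I*√109)*(-10 + 5 + (⅓)*2) = -13 + (I*√109)*(-10 + 5 + ⅔) = -13 + (I*√109)*(-13/3) = -13 - 13*I*√109/3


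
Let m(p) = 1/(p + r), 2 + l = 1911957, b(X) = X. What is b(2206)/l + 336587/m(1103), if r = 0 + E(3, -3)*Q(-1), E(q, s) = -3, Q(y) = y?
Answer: 711754352531216/1911955 ≈ 3.7226e+8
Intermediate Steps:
l = 1911955 (l = -2 + 1911957 = 1911955)
r = 3 (r = 0 - 3*(-1) = 0 + 3 = 3)
m(p) = 1/(3 + p) (m(p) = 1/(p + 3) = 1/(3 + p))
b(2206)/l + 336587/m(1103) = 2206/1911955 + 336587/(1/(3 + 1103)) = 2206*(1/1911955) + 336587/(1/1106) = 2206/1911955 + 336587/(1/1106) = 2206/1911955 + 336587*1106 = 2206/1911955 + 372265222 = 711754352531216/1911955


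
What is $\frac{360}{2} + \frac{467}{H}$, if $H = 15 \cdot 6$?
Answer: $\frac{16667}{90} \approx 185.19$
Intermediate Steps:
$H = 90$
$\frac{360}{2} + \frac{467}{H} = \frac{360}{2} + \frac{467}{90} = 360 \cdot \frac{1}{2} + 467 \cdot \frac{1}{90} = 180 + \frac{467}{90} = \frac{16667}{90}$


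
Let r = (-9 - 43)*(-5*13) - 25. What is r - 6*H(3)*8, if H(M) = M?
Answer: 3211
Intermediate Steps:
r = 3355 (r = -52*(-65) - 25 = 3380 - 25 = 3355)
r - 6*H(3)*8 = 3355 - 6*3*8 = 3355 - 18*8 = 3355 - 1*144 = 3355 - 144 = 3211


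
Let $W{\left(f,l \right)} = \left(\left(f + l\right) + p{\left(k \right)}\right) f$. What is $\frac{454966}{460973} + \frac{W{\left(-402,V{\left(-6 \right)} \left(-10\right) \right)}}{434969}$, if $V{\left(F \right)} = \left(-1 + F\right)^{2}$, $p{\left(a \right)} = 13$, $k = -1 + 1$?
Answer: $\frac{360784603388}{200508964837} \approx 1.7993$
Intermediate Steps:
$k = 0$
$W{\left(f,l \right)} = f \left(13 + f + l\right)$ ($W{\left(f,l \right)} = \left(\left(f + l\right) + 13\right) f = \left(13 + f + l\right) f = f \left(13 + f + l\right)$)
$\frac{454966}{460973} + \frac{W{\left(-402,V{\left(-6 \right)} \left(-10\right) \right)}}{434969} = \frac{454966}{460973} + \frac{\left(-402\right) \left(13 - 402 + \left(-1 - 6\right)^{2} \left(-10\right)\right)}{434969} = 454966 \cdot \frac{1}{460973} + - 402 \left(13 - 402 + \left(-7\right)^{2} \left(-10\right)\right) \frac{1}{434969} = \frac{454966}{460973} + - 402 \left(13 - 402 + 49 \left(-10\right)\right) \frac{1}{434969} = \frac{454966}{460973} + - 402 \left(13 - 402 - 490\right) \frac{1}{434969} = \frac{454966}{460973} + \left(-402\right) \left(-879\right) \frac{1}{434969} = \frac{454966}{460973} + 353358 \cdot \frac{1}{434969} = \frac{454966}{460973} + \frac{353358}{434969} = \frac{360784603388}{200508964837}$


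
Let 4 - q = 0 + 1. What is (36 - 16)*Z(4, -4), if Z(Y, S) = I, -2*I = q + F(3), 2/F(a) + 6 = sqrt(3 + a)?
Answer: -26 + 2*sqrt(6)/3 ≈ -24.367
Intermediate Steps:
q = 3 (q = 4 - (0 + 1) = 4 - 1*1 = 4 - 1 = 3)
F(a) = 2/(-6 + sqrt(3 + a))
I = -3/2 - 1/(-6 + sqrt(6)) (I = -(3 + 2/(-6 + sqrt(3 + 3)))/2 = -(3 + 2/(-6 + sqrt(6)))/2 = -3/2 - 1/(-6 + sqrt(6)) ≈ -1.2183)
Z(Y, S) = -13/10 + sqrt(6)/30
(36 - 16)*Z(4, -4) = (36 - 16)*(-13/10 + sqrt(6)/30) = 20*(-13/10 + sqrt(6)/30) = -26 + 2*sqrt(6)/3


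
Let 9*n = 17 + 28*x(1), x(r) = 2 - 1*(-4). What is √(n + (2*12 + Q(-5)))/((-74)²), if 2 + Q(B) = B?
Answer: 13*√2/16428 ≈ 0.0011191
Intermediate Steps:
Q(B) = -2 + B
x(r) = 6 (x(r) = 2 + 4 = 6)
n = 185/9 (n = (17 + 28*6)/9 = (17 + 168)/9 = (⅑)*185 = 185/9 ≈ 20.556)
√(n + (2*12 + Q(-5)))/((-74)²) = √(185/9 + (2*12 + (-2 - 5)))/((-74)²) = √(185/9 + (24 - 7))/5476 = √(185/9 + 17)*(1/5476) = √(338/9)*(1/5476) = (13*√2/3)*(1/5476) = 13*√2/16428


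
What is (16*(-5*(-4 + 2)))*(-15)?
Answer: -2400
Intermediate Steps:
(16*(-5*(-4 + 2)))*(-15) = (16*(-5*(-2)))*(-15) = (16*10)*(-15) = 160*(-15) = -2400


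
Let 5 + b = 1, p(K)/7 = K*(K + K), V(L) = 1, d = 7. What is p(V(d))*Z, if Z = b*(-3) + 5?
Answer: 238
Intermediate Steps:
p(K) = 14*K² (p(K) = 7*(K*(K + K)) = 7*(K*(2*K)) = 7*(2*K²) = 14*K²)
b = -4 (b = -5 + 1 = -4)
Z = 17 (Z = -4*(-3) + 5 = 12 + 5 = 17)
p(V(d))*Z = (14*1²)*17 = (14*1)*17 = 14*17 = 238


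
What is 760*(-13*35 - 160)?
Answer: -467400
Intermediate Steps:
760*(-13*35 - 160) = 760*(-455 - 160) = 760*(-615) = -467400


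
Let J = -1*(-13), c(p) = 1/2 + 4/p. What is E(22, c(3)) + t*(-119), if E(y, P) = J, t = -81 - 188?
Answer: 32024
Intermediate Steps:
c(p) = 1/2 + 4/p (c(p) = 1*(1/2) + 4/p = 1/2 + 4/p)
t = -269
J = 13
E(y, P) = 13
E(22, c(3)) + t*(-119) = 13 - 269*(-119) = 13 + 32011 = 32024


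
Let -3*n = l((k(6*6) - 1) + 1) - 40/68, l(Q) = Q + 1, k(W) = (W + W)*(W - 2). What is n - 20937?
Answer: -1109410/51 ≈ -21753.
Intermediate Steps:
k(W) = 2*W*(-2 + W) (k(W) = (2*W)*(-2 + W) = 2*W*(-2 + W))
l(Q) = 1 + Q
n = -41623/51 (n = -((1 + ((2*(6*6)*(-2 + 6*6) - 1) + 1)) - 40/68)/3 = -((1 + ((2*36*(-2 + 36) - 1) + 1)) + (1/68)*(-40))/3 = -((1 + ((2*36*34 - 1) + 1)) - 10/17)/3 = -((1 + ((2448 - 1) + 1)) - 10/17)/3 = -((1 + (2447 + 1)) - 10/17)/3 = -((1 + 2448) - 10/17)/3 = -(2449 - 10/17)/3 = -1/3*41623/17 = -41623/51 ≈ -816.14)
n - 20937 = -41623/51 - 20937 = -1109410/51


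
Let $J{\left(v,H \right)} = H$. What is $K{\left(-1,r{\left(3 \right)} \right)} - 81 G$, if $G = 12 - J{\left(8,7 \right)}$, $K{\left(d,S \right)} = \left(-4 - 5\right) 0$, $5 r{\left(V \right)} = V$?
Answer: $-405$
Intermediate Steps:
$r{\left(V \right)} = \frac{V}{5}$
$K{\left(d,S \right)} = 0$ ($K{\left(d,S \right)} = \left(-9\right) 0 = 0$)
$G = 5$ ($G = 12 - 7 = 5$)
$K{\left(-1,r{\left(3 \right)} \right)} - 81 G = 0 - 405 = -405$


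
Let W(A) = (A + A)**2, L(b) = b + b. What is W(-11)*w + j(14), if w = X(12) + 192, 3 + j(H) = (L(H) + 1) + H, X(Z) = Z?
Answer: 98776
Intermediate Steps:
L(b) = 2*b
j(H) = -2 + 3*H (j(H) = -3 + ((2*H + 1) + H) = -3 + ((1 + 2*H) + H) = -3 + (1 + 3*H) = -2 + 3*H)
w = 204 (w = 12 + 192 = 204)
W(A) = 4*A**2 (W(A) = (2*A)**2 = 4*A**2)
W(-11)*w + j(14) = (4*(-11)**2)*204 + (-2 + 3*14) = (4*121)*204 + (-2 + 42) = 484*204 + 40 = 98736 + 40 = 98776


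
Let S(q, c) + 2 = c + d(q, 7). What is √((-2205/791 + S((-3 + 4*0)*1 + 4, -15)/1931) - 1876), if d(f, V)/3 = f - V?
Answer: 14*I*√456401686514/218203 ≈ 43.345*I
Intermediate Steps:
d(f, V) = -3*V + 3*f (d(f, V) = 3*(f - V) = -3*V + 3*f)
S(q, c) = -23 + c + 3*q (S(q, c) = -2 + (c + (-3*7 + 3*q)) = -2 + (c + (-21 + 3*q)) = -2 + (-21 + c + 3*q) = -23 + c + 3*q)
√((-2205/791 + S((-3 + 4*0)*1 + 4, -15)/1931) - 1876) = √((-2205/791 + (-23 - 15 + 3*((-3 + 4*0)*1 + 4))/1931) - 1876) = √((-2205*1/791 + (-23 - 15 + 3*((-3 + 0)*1 + 4))*(1/1931)) - 1876) = √((-315/113 + (-23 - 15 + 3*(-3*1 + 4))*(1/1931)) - 1876) = √((-315/113 + (-23 - 15 + 3*(-3 + 4))*(1/1931)) - 1876) = √((-315/113 + (-23 - 15 + 3*1)*(1/1931)) - 1876) = √((-315/113 + (-23 - 15 + 3)*(1/1931)) - 1876) = √((-315/113 - 35*1/1931) - 1876) = √((-315/113 - 35/1931) - 1876) = √(-612220/218203 - 1876) = √(-409961048/218203) = 14*I*√456401686514/218203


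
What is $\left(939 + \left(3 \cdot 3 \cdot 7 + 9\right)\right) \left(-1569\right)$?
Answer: $-1586259$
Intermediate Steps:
$\left(939 + \left(3 \cdot 3 \cdot 7 + 9\right)\right) \left(-1569\right) = \left(939 + \left(9 \cdot 7 + 9\right)\right) \left(-1569\right) = \left(939 + \left(63 + 9\right)\right) \left(-1569\right) = \left(939 + 72\right) \left(-1569\right) = 1011 \left(-1569\right) = -1586259$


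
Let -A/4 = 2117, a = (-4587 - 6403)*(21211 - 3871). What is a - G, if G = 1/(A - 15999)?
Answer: -4662593002199/24467 ≈ -1.9057e+8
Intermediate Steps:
a = -190566600 (a = -10990*17340 = -190566600)
A = -8468 (A = -4*2117 = -8468)
G = -1/24467 (G = 1/(-8468 - 15999) = 1/(-24467) = -1/24467 ≈ -4.0871e-5)
a - G = -190566600 - 1*(-1/24467) = -190566600 + 1/24467 = -4662593002199/24467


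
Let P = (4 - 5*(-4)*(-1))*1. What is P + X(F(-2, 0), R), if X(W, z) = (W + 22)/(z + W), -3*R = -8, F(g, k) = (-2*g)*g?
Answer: -149/8 ≈ -18.625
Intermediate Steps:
F(g, k) = -2*g²
R = 8/3 (R = -⅓*(-8) = 8/3 ≈ 2.6667)
P = -16 (P = (4 + 20*(-1))*1 = (4 - 20)*1 = -16*1 = -16)
X(W, z) = (22 + W)/(W + z)
P + X(F(-2, 0), R) = -16 + (22 - 2*(-2)²)/(-2*(-2)² + 8/3) = -16 + (22 - 2*4)/(-2*4 + 8/3) = -16 + (22 - 8)/(-8 + 8/3) = -16 + 14/(-16/3) = -16 - 3/16*14 = -16 - 21/8 = -149/8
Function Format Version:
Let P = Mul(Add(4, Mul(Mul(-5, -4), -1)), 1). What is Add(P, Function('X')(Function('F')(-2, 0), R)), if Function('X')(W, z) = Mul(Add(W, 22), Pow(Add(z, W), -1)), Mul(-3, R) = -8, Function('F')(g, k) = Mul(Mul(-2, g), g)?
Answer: Rational(-149, 8) ≈ -18.625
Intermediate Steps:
Function('F')(g, k) = Mul(-2, Pow(g, 2))
R = Rational(8, 3) (R = Mul(Rational(-1, 3), -8) = Rational(8, 3) ≈ 2.6667)
P = -16 (P = Mul(Add(4, Mul(20, -1)), 1) = Mul(Add(4, -20), 1) = Mul(-16, 1) = -16)
Function('X')(W, z) = Mul(Pow(Add(W, z), -1), Add(22, W)) (Function('X')(W, z) = Mul(Add(22, W), Pow(Add(W, z), -1)) = Mul(Pow(Add(W, z), -1), Add(22, W)))
Add(P, Function('X')(Function('F')(-2, 0), R)) = Add(-16, Mul(Pow(Add(Mul(-2, Pow(-2, 2)), Rational(8, 3)), -1), Add(22, Mul(-2, Pow(-2, 2))))) = Add(-16, Mul(Pow(Add(Mul(-2, 4), Rational(8, 3)), -1), Add(22, Mul(-2, 4)))) = Add(-16, Mul(Pow(Add(-8, Rational(8, 3)), -1), Add(22, -8))) = Add(-16, Mul(Pow(Rational(-16, 3), -1), 14)) = Add(-16, Mul(Rational(-3, 16), 14)) = Add(-16, Rational(-21, 8)) = Rational(-149, 8)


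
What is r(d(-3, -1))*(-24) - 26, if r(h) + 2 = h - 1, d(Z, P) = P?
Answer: 70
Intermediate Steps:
r(h) = -3 + h (r(h) = -2 + (h - 1) = -2 + (-1 + h) = -3 + h)
r(d(-3, -1))*(-24) - 26 = (-3 - 1)*(-24) - 26 = -4*(-24) - 26 = 96 - 26 = 70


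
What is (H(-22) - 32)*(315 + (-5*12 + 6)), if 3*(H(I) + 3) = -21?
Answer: -10962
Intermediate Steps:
H(I) = -10 (H(I) = -3 + (⅓)*(-21) = -3 - 7 = -10)
(H(-22) - 32)*(315 + (-5*12 + 6)) = (-10 - 32)*(315 + (-5*12 + 6)) = -42*(315 + (-60 + 6)) = -42*(315 - 54) = -42*261 = -10962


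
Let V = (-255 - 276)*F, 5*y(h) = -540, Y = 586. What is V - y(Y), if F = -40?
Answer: 21348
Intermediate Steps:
y(h) = -108 (y(h) = (⅕)*(-540) = -108)
V = 21240 (V = (-255 - 276)*(-40) = -531*(-40) = 21240)
V - y(Y) = 21240 - 1*(-108) = 21240 + 108 = 21348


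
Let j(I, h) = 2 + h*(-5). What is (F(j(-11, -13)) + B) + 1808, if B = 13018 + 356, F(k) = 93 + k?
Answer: 15342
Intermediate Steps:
j(I, h) = 2 - 5*h
B = 13374
(F(j(-11, -13)) + B) + 1808 = ((93 + (2 - 5*(-13))) + 13374) + 1808 = ((93 + (2 + 65)) + 13374) + 1808 = ((93 + 67) + 13374) + 1808 = (160 + 13374) + 1808 = 13534 + 1808 = 15342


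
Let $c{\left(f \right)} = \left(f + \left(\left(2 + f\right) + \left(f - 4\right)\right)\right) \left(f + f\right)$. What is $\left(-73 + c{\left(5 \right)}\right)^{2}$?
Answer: $3249$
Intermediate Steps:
$c{\left(f \right)} = 2 f \left(-2 + 3 f\right)$ ($c{\left(f \right)} = \left(f + \left(\left(2 + f\right) + \left(-4 + f\right)\right)\right) 2 f = \left(f + \left(-2 + 2 f\right)\right) 2 f = \left(-2 + 3 f\right) 2 f = 2 f \left(-2 + 3 f\right)$)
$\left(-73 + c{\left(5 \right)}\right)^{2} = \left(-73 + 2 \cdot 5 \left(-2 + 3 \cdot 5\right)\right)^{2} = \left(-73 + 2 \cdot 5 \left(-2 + 15\right)\right)^{2} = \left(-73 + 2 \cdot 5 \cdot 13\right)^{2} = \left(-73 + 130\right)^{2} = 57^{2} = 3249$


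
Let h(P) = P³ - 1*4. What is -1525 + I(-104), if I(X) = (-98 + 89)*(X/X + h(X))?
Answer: 10122278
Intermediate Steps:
h(P) = -4 + P³ (h(P) = P³ - 4 = -4 + P³)
I(X) = 27 - 9*X³ (I(X) = (-98 + 89)*(X/X + (-4 + X³)) = -9*(1 + (-4 + X³)) = -9*(-3 + X³) = 27 - 9*X³)
-1525 + I(-104) = -1525 + (27 - 9*(-104)³) = -1525 + (27 - 9*(-1124864)) = -1525 + (27 + 10123776) = -1525 + 10123803 = 10122278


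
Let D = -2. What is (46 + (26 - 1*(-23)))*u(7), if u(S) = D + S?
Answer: 475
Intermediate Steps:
u(S) = -2 + S
(46 + (26 - 1*(-23)))*u(7) = (46 + (26 - 1*(-23)))*(-2 + 7) = (46 + (26 + 23))*5 = (46 + 49)*5 = 95*5 = 475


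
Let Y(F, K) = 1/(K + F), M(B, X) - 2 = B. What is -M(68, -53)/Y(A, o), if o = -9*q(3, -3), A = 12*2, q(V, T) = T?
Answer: -3570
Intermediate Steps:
M(B, X) = 2 + B
A = 24
o = 27 (o = -9*(-3) = 27)
Y(F, K) = 1/(F + K)
-M(68, -53)/Y(A, o) = -(2 + 68)/(1/(24 + 27)) = -70/(1/51) = -70/1/51 = -70*51 = -1*3570 = -3570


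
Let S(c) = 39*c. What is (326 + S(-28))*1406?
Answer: -1076996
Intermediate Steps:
(326 + S(-28))*1406 = (326 + 39*(-28))*1406 = (326 - 1092)*1406 = -766*1406 = -1076996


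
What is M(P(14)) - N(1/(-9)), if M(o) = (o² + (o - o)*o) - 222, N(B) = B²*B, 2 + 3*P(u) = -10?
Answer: -150173/729 ≈ -206.00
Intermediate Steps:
P(u) = -4 (P(u) = -⅔ + (⅓)*(-10) = -⅔ - 10/3 = -4)
N(B) = B³
M(o) = -222 + o² (M(o) = (o² + 0*o) - 222 = (o² + 0) - 222 = o² - 222 = -222 + o²)
M(P(14)) - N(1/(-9)) = (-222 + (-4)²) - (1/(-9))³ = (-222 + 16) - (-⅑)³ = -206 - 1*(-1/729) = -206 + 1/729 = -150173/729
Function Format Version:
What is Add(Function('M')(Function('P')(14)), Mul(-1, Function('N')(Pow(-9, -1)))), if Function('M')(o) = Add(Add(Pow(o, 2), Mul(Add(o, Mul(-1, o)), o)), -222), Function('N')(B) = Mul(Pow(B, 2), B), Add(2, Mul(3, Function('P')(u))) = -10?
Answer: Rational(-150173, 729) ≈ -206.00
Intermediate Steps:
Function('P')(u) = -4 (Function('P')(u) = Add(Rational(-2, 3), Mul(Rational(1, 3), -10)) = Add(Rational(-2, 3), Rational(-10, 3)) = -4)
Function('N')(B) = Pow(B, 3)
Function('M')(o) = Add(-222, Pow(o, 2)) (Function('M')(o) = Add(Add(Pow(o, 2), Mul(0, o)), -222) = Add(Add(Pow(o, 2), 0), -222) = Add(Pow(o, 2), -222) = Add(-222, Pow(o, 2)))
Add(Function('M')(Function('P')(14)), Mul(-1, Function('N')(Pow(-9, -1)))) = Add(Add(-222, Pow(-4, 2)), Mul(-1, Pow(Pow(-9, -1), 3))) = Add(Add(-222, 16), Mul(-1, Pow(Rational(-1, 9), 3))) = Add(-206, Mul(-1, Rational(-1, 729))) = Add(-206, Rational(1, 729)) = Rational(-150173, 729)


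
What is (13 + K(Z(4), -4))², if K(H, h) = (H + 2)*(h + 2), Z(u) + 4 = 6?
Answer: 25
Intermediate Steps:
Z(u) = 2 (Z(u) = -4 + 6 = 2)
K(H, h) = (2 + H)*(2 + h)
(13 + K(Z(4), -4))² = (13 + (4 + 2*2 + 2*(-4) + 2*(-4)))² = (13 + (4 + 4 - 8 - 8))² = (13 - 8)² = 5² = 25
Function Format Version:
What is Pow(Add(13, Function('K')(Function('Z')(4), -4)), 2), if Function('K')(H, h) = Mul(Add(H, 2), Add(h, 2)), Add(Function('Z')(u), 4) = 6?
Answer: 25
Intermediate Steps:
Function('Z')(u) = 2 (Function('Z')(u) = Add(-4, 6) = 2)
Function('K')(H, h) = Mul(Add(2, H), Add(2, h))
Pow(Add(13, Function('K')(Function('Z')(4), -4)), 2) = Pow(Add(13, Add(4, Mul(2, 2), Mul(2, -4), Mul(2, -4))), 2) = Pow(Add(13, Add(4, 4, -8, -8)), 2) = Pow(Add(13, -8), 2) = Pow(5, 2) = 25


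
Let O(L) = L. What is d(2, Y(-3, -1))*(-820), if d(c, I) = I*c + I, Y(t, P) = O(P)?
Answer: 2460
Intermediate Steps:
Y(t, P) = P
d(c, I) = I + I*c
d(2, Y(-3, -1))*(-820) = -(1 + 2)*(-820) = -1*3*(-820) = -3*(-820) = 2460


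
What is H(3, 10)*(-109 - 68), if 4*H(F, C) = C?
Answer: -885/2 ≈ -442.50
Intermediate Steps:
H(F, C) = C/4
H(3, 10)*(-109 - 68) = ((¼)*10)*(-109 - 68) = (5/2)*(-177) = -885/2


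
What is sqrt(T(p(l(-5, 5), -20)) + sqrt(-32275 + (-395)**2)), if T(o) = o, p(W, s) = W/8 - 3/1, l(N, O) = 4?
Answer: sqrt(-10 + 300*sqrt(22))/2 ≈ 18.689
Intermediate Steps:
p(W, s) = -3 + W/8 (p(W, s) = W*(1/8) - 3*1 = W/8 - 3 = -3 + W/8)
sqrt(T(p(l(-5, 5), -20)) + sqrt(-32275 + (-395)**2)) = sqrt((-3 + (1/8)*4) + sqrt(-32275 + (-395)**2)) = sqrt((-3 + 1/2) + sqrt(-32275 + 156025)) = sqrt(-5/2 + sqrt(123750)) = sqrt(-5/2 + 75*sqrt(22))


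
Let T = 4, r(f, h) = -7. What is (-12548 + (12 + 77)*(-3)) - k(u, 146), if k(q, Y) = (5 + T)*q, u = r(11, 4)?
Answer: -12752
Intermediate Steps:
u = -7
k(q, Y) = 9*q (k(q, Y) = (5 + 4)*q = 9*q)
(-12548 + (12 + 77)*(-3)) - k(u, 146) = (-12548 + (12 + 77)*(-3)) - 9*(-7) = (-12548 + 89*(-3)) - 1*(-63) = (-12548 - 267) + 63 = -12815 + 63 = -12752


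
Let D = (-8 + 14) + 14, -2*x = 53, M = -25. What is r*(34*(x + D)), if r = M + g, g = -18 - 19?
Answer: 13702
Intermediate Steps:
g = -37
x = -53/2 (x = -1/2*53 = -53/2 ≈ -26.500)
D = 20 (D = 6 + 14 = 20)
r = -62 (r = -25 - 37 = -62)
r*(34*(x + D)) = -2108*(-53/2 + 20) = -2108*(-13)/2 = -62*(-221) = 13702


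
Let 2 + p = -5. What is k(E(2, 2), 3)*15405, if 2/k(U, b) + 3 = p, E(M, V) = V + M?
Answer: -3081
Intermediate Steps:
E(M, V) = M + V
p = -7 (p = -2 - 5 = -7)
k(U, b) = -1/5 (k(U, b) = 2/(-3 - 7) = 2/(-10) = 2*(-1/10) = -1/5)
k(E(2, 2), 3)*15405 = -1/5*15405 = -3081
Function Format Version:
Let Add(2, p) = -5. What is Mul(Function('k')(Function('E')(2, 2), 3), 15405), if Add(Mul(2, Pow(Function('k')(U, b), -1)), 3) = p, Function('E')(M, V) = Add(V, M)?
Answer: -3081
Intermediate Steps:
Function('E')(M, V) = Add(M, V)
p = -7 (p = Add(-2, -5) = -7)
Function('k')(U, b) = Rational(-1, 5) (Function('k')(U, b) = Mul(2, Pow(Add(-3, -7), -1)) = Mul(2, Pow(-10, -1)) = Mul(2, Rational(-1, 10)) = Rational(-1, 5))
Mul(Function('k')(Function('E')(2, 2), 3), 15405) = Mul(Rational(-1, 5), 15405) = -3081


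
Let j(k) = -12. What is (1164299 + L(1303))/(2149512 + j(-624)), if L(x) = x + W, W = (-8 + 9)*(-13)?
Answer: 1165589/2149500 ≈ 0.54226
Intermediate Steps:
W = -13 (W = 1*(-13) = -13)
L(x) = -13 + x (L(x) = x - 13 = -13 + x)
(1164299 + L(1303))/(2149512 + j(-624)) = (1164299 + (-13 + 1303))/(2149512 - 12) = (1164299 + 1290)/2149500 = 1165589*(1/2149500) = 1165589/2149500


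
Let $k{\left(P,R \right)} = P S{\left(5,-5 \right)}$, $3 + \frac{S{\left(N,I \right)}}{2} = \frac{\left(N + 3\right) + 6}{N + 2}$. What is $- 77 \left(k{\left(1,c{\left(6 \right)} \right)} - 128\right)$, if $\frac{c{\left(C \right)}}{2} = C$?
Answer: $10010$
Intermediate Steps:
$c{\left(C \right)} = 2 C$
$S{\left(N,I \right)} = -6 + \frac{2 \left(9 + N\right)}{2 + N}$ ($S{\left(N,I \right)} = -6 + 2 \frac{\left(N + 3\right) + 6}{N + 2} = -6 + 2 \frac{\left(3 + N\right) + 6}{2 + N} = -6 + 2 \frac{9 + N}{2 + N} = -6 + \frac{2 \left(9 + N\right)}{2 + N}$)
$k{\left(P,R \right)} = - 2 P$ ($k{\left(P,R \right)} = P \frac{2 \left(3 - 10\right)}{2 + 5} = P \frac{2 \left(3 - 10\right)}{7} = P 2 \cdot \frac{1}{7} \left(-7\right) = P \left(-2\right) = - 2 P$)
$- 77 \left(k{\left(1,c{\left(6 \right)} \right)} - 128\right) = - 77 \left(\left(-2\right) 1 - 128\right) = - 77 \left(-2 - 128\right) = \left(-77\right) \left(-130\right) = 10010$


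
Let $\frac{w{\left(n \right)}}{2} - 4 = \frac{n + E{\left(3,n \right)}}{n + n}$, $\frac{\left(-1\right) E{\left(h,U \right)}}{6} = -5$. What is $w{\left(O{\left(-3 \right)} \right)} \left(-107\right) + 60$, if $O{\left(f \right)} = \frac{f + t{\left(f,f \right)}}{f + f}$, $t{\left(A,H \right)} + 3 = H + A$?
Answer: $-2508$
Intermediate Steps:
$t{\left(A,H \right)} = -3 + A + H$ ($t{\left(A,H \right)} = -3 + \left(H + A\right) = -3 + \left(A + H\right) = -3 + A + H$)
$E{\left(h,U \right)} = 30$ ($E{\left(h,U \right)} = \left(-6\right) \left(-5\right) = 30$)
$O{\left(f \right)} = \frac{-3 + 3 f}{2 f}$ ($O{\left(f \right)} = \frac{f + \left(-3 + f + f\right)}{f + f} = \frac{f + \left(-3 + 2 f\right)}{2 f} = \left(-3 + 3 f\right) \frac{1}{2 f} = \frac{-3 + 3 f}{2 f}$)
$w{\left(n \right)} = 8 + \frac{30 + n}{n}$ ($w{\left(n \right)} = 8 + 2 \frac{n + 30}{n + n} = 8 + 2 \frac{30 + n}{2 n} = 8 + \frac{30 + n}{n}$)
$w{\left(O{\left(-3 \right)} \right)} \left(-107\right) + 60 = \left(9 + \frac{30}{\frac{3}{2} \frac{1}{-3} \left(-1 - 3\right)}\right) \left(-107\right) + 60 = \left(9 + \frac{30}{\frac{3}{2} \left(- \frac{1}{3}\right) \left(-4\right)}\right) \left(-107\right) + 60 = \left(9 + \frac{30}{2}\right) \left(-107\right) + 60 = \left(9 + 30 \cdot \frac{1}{2}\right) \left(-107\right) + 60 = \left(9 + 15\right) \left(-107\right) + 60 = 24 \left(-107\right) + 60 = -2568 + 60 = -2508$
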